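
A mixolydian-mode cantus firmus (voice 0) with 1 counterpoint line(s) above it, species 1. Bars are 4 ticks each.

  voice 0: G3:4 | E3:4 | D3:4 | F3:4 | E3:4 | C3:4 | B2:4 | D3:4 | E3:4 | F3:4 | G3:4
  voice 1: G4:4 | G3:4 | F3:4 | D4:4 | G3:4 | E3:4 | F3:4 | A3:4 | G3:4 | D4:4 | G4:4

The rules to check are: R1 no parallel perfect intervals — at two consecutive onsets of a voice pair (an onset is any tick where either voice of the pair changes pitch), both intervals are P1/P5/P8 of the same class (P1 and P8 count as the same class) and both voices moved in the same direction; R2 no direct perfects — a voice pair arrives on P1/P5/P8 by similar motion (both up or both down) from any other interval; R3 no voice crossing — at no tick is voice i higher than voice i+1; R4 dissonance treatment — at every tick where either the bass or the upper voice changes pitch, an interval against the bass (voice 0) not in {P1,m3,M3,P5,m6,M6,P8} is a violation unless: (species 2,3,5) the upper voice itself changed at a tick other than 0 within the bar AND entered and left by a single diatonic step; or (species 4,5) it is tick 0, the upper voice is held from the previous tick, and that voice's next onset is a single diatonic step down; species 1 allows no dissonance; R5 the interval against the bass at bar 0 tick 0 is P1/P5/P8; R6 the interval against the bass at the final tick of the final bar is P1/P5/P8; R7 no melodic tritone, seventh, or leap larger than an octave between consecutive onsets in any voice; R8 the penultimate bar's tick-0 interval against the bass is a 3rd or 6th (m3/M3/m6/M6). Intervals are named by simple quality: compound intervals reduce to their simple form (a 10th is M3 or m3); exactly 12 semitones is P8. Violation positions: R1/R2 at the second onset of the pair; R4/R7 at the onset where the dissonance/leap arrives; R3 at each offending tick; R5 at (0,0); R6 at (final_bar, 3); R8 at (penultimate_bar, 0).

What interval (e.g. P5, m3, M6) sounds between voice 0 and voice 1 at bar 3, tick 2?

voice 0=F3 voice 1=D4 -> M6

M6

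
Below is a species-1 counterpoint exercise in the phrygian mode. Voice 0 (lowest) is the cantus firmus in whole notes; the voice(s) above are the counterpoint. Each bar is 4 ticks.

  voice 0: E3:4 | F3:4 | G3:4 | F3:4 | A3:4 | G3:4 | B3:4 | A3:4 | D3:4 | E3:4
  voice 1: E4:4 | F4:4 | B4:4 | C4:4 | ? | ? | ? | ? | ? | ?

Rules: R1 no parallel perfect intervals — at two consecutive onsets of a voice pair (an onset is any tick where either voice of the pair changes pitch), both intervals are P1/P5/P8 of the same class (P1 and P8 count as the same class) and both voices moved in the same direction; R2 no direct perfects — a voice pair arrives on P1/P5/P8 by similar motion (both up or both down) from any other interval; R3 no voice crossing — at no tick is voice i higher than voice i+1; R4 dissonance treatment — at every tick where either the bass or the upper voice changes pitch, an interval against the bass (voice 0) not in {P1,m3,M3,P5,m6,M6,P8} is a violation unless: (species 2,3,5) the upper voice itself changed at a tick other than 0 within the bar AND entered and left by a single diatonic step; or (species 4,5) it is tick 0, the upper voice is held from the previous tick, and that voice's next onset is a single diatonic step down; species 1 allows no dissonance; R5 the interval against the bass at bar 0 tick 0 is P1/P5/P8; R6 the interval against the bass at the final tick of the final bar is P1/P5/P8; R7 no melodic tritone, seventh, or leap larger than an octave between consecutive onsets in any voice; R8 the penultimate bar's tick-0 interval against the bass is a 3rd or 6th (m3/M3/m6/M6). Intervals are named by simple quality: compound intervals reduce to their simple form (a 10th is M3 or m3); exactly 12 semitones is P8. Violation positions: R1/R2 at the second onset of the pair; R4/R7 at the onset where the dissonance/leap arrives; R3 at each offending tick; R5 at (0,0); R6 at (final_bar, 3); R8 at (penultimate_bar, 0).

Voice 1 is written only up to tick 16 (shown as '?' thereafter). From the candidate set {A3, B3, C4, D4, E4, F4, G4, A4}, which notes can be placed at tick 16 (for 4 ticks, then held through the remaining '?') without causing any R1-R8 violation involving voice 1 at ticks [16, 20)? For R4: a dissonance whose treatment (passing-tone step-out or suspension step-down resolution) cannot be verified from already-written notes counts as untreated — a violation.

{A3, C4, F4}

A3: legal
B3: violates R4
C4: legal
D4: violates R4
E4: violates R1
F4: legal
G4: violates R4
A4: violates R2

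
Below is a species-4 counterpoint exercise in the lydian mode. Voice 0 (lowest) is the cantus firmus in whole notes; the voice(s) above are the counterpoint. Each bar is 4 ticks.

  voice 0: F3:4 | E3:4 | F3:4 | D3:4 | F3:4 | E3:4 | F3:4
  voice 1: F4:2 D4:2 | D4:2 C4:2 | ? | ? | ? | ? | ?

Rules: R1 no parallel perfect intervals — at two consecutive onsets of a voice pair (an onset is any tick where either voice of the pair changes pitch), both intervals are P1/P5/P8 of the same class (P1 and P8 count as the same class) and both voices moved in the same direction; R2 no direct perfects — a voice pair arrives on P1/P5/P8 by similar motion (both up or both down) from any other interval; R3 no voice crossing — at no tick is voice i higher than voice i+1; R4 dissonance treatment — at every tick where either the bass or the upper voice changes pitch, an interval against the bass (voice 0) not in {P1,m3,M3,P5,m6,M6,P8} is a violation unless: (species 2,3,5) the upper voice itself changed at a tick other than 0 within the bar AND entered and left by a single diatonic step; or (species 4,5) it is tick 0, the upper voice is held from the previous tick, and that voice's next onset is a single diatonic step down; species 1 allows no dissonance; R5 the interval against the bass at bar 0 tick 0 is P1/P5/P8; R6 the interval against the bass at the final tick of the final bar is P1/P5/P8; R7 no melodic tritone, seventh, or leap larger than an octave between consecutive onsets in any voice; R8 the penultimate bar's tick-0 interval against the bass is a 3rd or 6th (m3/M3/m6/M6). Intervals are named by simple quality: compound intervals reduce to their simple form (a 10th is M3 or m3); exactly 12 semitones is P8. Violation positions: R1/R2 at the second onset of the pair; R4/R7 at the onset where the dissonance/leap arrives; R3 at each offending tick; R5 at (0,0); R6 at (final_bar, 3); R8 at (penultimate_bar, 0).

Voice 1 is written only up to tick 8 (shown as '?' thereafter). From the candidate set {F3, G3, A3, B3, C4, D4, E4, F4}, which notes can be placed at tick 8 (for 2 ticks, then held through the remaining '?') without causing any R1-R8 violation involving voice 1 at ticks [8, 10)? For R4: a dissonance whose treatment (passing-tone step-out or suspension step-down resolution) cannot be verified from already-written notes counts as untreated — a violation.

F3: legal
G3: violates R4
A3: legal
B3: violates R4
C4: legal
D4: legal
E4: violates R4
F4: violates R2

{A3, C4, D4, F3}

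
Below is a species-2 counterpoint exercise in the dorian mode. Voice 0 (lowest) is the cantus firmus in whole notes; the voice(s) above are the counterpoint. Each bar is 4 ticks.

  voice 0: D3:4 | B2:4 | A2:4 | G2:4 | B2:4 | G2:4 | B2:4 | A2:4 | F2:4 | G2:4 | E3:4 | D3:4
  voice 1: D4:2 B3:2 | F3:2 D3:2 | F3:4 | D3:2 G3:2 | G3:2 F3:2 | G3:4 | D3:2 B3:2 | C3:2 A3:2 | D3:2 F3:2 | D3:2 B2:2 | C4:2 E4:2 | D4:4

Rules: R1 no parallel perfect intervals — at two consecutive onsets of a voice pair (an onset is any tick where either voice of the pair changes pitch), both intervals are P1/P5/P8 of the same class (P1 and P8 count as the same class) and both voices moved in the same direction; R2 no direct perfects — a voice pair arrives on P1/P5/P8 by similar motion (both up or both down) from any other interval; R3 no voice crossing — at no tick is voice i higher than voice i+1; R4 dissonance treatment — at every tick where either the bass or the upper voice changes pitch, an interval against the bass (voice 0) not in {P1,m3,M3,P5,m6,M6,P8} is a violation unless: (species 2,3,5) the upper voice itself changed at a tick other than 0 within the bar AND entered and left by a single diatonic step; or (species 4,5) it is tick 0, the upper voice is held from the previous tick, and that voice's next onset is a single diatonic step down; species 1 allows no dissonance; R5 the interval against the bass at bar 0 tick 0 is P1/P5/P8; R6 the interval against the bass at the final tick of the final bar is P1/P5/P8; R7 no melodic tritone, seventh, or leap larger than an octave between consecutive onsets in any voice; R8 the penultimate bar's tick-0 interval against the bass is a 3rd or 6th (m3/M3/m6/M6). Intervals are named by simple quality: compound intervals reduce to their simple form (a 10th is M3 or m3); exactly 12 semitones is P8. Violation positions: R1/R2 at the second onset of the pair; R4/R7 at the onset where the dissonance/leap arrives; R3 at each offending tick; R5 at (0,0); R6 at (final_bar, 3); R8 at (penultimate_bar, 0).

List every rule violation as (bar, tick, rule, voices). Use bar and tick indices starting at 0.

(1, 0, R4, (0, 1))
(1, 0, R7, (1,))
(3, 0, R2, (0, 1))
(7, 0, R7, (1,))
(10, 0, R7, (1,))
(11, 0, R1, (0, 1))

bar 0: v0=D3 v1=D4 downbeat P8
bar 1: v0=B2 v1=F3 downbeat TT
bar 2: v0=A2 v1=F3 downbeat m6
bar 3: v0=G2 v1=D3 downbeat P5
bar 4: v0=B2 v1=G3 downbeat m6
bar 5: v0=G2 v1=G3 downbeat P8
bar 6: v0=B2 v1=D3 downbeat m3
bar 7: v0=A2 v1=C3 downbeat m3
bar 8: v0=F2 v1=D3 downbeat M6
bar 9: v0=G2 v1=D3 downbeat P5
bar 10: v0=E3 v1=C4 downbeat m6
bar 11: v0=D3 v1=D4 downbeat P8
  -> R4 @ bar 1 tick 0 v(0, 1): B2/F3 TT untreated
  -> R7 @ bar 1 tick 0 v(1,): B3->F3 leap 6st
  -> R2 @ bar 3 tick 0 v(0, 1): A2/F3 m6 -> G2/D3 P5 similar
  -> R7 @ bar 7 tick 0 v(1,): B3->C3 leap 11st
  -> R7 @ bar 10 tick 0 v(1,): B2->C4 leap 13st
  -> R1 @ bar 11 tick 0 v(0, 1): E3/E4 P8 -> D3/D4 P8 similar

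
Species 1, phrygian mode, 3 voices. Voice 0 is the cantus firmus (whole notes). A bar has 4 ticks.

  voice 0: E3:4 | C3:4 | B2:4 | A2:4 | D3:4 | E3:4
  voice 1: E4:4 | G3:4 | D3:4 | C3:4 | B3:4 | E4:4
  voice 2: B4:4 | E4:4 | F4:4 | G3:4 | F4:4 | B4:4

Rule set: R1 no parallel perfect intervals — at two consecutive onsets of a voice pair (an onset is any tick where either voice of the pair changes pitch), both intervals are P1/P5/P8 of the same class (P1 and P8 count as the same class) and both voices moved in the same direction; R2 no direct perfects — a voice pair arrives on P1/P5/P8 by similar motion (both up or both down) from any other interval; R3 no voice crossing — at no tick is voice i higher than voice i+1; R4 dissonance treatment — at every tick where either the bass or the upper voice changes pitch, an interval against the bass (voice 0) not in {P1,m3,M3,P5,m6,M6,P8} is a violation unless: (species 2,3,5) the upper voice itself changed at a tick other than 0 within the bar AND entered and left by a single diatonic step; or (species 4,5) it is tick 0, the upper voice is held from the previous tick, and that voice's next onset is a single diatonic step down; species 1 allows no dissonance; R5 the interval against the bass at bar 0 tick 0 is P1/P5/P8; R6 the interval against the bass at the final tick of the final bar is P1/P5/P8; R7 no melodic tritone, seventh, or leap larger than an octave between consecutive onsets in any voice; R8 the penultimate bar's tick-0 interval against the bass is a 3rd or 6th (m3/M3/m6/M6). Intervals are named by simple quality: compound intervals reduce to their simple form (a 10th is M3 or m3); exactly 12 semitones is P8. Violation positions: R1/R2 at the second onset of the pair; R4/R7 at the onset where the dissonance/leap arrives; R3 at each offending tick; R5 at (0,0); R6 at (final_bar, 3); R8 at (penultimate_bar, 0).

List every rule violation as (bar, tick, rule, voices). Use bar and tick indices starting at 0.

(1, 0, R2, (0, 1))
(2, 0, R4, (0, 2))
(3, 0, R2, (1, 2))
(3, 0, R4, (0, 2))
(3, 0, R7, (2,))
(4, 0, R7, (1,))
(4, 0, R7, (2,))
(5, 0, R2, (0, 1))
(5, 0, R2, (0, 2))
(5, 0, R2, (1, 2))
(5, 0, R7, (2,))

bar 0: v0=E3 v1=E4 v2=B4 downbeat P5
bar 1: v0=C3 v1=G3 v2=E4 downbeat M3
bar 2: v0=B2 v1=D3 v2=F4 downbeat TT
bar 3: v0=A2 v1=C3 v2=G3 downbeat m7
bar 4: v0=D3 v1=B3 v2=F4 downbeat m3
bar 5: v0=E3 v1=E4 v2=B4 downbeat P5
  -> R2 @ bar 1 tick 0 v(0, 1): E3/E4 P8 -> C3/G3 P5 similar
  -> R4 @ bar 2 tick 0 v(0, 2): B2/F4 TT untreated
  -> R2 @ bar 3 tick 0 v(1, 2): D3/F4 m3 -> C3/G3 P5 similar
  -> R4 @ bar 3 tick 0 v(0, 2): A2/G3 m7 untreated
  -> R7 @ bar 3 tick 0 v(2,): F4->G3 leap 10st
  -> R7 @ bar 4 tick 0 v(1,): C3->B3 leap 11st
  -> R7 @ bar 4 tick 0 v(2,): G3->F4 leap 10st
  -> R2 @ bar 5 tick 0 v(0, 1): D3/B3 M6 -> E3/E4 P8 similar
  -> R2 @ bar 5 tick 0 v(0, 2): D3/F4 m3 -> E3/B4 P5 similar
  -> R2 @ bar 5 tick 0 v(1, 2): B3/F4 TT -> E4/B4 P5 similar
  -> R7 @ bar 5 tick 0 v(2,): F4->B4 leap 6st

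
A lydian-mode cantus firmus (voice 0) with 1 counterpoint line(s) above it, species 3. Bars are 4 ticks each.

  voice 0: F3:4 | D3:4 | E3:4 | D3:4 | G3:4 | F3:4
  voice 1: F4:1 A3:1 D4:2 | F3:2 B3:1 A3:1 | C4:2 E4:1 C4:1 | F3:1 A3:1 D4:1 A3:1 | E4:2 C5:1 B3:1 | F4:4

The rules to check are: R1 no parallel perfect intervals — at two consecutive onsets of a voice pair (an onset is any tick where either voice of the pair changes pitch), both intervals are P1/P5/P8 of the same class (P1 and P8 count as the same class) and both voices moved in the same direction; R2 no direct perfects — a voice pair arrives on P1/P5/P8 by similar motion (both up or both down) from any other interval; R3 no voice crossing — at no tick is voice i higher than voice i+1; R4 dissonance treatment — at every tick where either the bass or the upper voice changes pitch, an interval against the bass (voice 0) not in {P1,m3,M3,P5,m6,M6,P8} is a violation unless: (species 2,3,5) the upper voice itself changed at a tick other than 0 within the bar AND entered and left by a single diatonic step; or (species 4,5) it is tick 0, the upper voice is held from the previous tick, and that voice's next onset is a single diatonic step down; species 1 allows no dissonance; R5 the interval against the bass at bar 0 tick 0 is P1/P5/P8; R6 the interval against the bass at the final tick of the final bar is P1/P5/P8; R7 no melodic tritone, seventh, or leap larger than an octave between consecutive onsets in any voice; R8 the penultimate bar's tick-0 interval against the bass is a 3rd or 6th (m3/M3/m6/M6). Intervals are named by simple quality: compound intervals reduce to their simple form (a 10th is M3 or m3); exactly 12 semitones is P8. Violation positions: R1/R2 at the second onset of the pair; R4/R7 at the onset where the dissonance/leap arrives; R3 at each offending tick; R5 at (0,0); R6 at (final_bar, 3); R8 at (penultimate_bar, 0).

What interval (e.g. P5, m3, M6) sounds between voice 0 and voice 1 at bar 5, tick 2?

voice 0=F3 voice 1=F4 -> P8

P8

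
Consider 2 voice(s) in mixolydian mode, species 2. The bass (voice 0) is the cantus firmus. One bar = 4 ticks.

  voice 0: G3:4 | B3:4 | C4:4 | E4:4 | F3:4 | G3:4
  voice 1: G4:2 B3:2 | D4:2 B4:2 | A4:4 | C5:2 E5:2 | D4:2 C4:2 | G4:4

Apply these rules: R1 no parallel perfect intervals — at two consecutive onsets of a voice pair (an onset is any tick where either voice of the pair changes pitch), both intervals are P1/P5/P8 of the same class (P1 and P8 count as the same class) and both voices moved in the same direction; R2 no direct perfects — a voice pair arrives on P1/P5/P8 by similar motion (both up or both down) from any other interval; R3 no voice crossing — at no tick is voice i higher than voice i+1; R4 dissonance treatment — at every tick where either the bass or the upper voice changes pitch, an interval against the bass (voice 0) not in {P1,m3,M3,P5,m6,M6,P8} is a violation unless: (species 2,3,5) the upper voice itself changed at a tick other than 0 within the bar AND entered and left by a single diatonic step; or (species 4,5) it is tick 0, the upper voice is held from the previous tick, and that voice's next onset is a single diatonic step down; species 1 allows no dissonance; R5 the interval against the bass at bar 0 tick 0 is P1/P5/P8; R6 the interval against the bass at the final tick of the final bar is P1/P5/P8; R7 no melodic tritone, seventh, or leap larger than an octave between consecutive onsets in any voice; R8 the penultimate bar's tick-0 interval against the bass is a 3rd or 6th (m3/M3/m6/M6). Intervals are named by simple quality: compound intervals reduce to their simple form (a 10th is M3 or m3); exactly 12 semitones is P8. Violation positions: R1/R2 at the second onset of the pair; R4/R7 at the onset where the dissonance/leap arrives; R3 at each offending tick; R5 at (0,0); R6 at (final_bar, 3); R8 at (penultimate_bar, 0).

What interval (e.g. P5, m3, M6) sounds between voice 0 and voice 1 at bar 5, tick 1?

P8

voice 0=G3 voice 1=G4 -> P8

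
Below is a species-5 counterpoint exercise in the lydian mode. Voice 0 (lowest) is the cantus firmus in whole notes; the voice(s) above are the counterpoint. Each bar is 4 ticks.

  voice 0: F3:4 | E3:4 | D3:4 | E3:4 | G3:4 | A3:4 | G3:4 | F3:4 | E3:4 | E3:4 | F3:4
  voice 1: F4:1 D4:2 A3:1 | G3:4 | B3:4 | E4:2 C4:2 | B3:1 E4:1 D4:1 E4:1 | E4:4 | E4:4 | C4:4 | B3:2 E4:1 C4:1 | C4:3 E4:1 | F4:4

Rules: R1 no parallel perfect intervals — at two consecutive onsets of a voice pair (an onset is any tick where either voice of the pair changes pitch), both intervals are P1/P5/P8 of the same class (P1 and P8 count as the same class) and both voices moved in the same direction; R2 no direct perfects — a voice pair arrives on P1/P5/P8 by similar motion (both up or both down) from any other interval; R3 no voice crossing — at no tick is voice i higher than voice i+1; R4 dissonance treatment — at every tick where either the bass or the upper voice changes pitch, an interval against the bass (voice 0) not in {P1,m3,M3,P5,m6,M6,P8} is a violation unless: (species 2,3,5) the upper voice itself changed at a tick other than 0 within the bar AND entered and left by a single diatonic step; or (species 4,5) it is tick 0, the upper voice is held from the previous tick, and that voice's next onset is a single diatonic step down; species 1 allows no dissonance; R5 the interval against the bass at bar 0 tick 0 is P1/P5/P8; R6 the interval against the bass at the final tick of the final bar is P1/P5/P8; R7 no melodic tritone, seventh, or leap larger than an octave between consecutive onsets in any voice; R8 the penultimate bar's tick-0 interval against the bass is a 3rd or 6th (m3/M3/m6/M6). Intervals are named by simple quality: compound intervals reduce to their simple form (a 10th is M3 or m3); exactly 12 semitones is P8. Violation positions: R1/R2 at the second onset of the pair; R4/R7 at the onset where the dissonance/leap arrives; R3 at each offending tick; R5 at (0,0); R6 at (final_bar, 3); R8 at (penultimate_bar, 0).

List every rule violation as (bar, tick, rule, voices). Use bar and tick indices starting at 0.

bar 0: v0=F3 v1=F4 downbeat P8
bar 1: v0=E3 v1=G3 downbeat m3
bar 2: v0=D3 v1=B3 downbeat M6
bar 3: v0=E3 v1=E4 downbeat P8
bar 4: v0=G3 v1=B3 downbeat M3
bar 5: v0=A3 v1=E4 downbeat P5
bar 6: v0=G3 v1=E4 downbeat M6
bar 7: v0=F3 v1=C4 downbeat P5
bar 8: v0=E3 v1=B3 downbeat P5
bar 9: v0=E3 v1=C4 downbeat m6
bar 10: v0=F3 v1=F4 downbeat P8
  -> R2 @ bar 3 tick 0 v(0, 1): D3/B3 M6 -> E3/E4 P8 similar
  -> R2 @ bar 7 tick 0 v(0, 1): G3/E4 M6 -> F3/C4 P5 similar
  -> R1 @ bar 8 tick 0 v(0, 1): F3/C4 P5 -> E3/B3 P5 similar
  -> R1 @ bar 10 tick 0 v(0, 1): E3/E4 P8 -> F3/F4 P8 similar

(3, 0, R2, (0, 1))
(7, 0, R2, (0, 1))
(8, 0, R1, (0, 1))
(10, 0, R1, (0, 1))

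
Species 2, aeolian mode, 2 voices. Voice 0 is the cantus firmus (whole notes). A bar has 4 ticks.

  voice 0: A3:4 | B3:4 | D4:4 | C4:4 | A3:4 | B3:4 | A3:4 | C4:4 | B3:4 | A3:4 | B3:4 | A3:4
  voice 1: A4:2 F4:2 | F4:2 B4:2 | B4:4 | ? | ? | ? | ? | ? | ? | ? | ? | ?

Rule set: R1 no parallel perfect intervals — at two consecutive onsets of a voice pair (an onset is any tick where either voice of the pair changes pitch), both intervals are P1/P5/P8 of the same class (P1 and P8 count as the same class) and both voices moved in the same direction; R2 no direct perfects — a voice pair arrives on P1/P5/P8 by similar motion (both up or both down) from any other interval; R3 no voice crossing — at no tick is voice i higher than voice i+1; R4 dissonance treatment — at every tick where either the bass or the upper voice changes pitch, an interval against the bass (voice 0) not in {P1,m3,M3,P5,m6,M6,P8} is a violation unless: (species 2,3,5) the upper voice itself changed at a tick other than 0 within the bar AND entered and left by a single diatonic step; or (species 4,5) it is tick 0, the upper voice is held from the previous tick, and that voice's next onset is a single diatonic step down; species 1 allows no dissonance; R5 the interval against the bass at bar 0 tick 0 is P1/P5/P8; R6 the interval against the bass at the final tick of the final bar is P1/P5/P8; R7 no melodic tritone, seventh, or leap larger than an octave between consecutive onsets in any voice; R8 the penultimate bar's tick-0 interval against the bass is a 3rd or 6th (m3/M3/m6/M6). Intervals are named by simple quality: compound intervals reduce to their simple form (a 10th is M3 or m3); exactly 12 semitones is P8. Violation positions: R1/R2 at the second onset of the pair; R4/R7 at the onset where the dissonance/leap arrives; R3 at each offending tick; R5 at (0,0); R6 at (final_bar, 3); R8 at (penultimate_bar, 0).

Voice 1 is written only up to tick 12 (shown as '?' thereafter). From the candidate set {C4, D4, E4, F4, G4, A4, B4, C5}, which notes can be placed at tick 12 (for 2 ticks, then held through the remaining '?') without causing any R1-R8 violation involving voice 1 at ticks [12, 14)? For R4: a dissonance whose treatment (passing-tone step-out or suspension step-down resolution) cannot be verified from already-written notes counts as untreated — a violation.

C4: violates R2,R7
D4: violates R4
E4: legal
F4: violates R4,R7
G4: violates R2
A4: legal
B4: violates R4
C5: legal

{A4, C5, E4}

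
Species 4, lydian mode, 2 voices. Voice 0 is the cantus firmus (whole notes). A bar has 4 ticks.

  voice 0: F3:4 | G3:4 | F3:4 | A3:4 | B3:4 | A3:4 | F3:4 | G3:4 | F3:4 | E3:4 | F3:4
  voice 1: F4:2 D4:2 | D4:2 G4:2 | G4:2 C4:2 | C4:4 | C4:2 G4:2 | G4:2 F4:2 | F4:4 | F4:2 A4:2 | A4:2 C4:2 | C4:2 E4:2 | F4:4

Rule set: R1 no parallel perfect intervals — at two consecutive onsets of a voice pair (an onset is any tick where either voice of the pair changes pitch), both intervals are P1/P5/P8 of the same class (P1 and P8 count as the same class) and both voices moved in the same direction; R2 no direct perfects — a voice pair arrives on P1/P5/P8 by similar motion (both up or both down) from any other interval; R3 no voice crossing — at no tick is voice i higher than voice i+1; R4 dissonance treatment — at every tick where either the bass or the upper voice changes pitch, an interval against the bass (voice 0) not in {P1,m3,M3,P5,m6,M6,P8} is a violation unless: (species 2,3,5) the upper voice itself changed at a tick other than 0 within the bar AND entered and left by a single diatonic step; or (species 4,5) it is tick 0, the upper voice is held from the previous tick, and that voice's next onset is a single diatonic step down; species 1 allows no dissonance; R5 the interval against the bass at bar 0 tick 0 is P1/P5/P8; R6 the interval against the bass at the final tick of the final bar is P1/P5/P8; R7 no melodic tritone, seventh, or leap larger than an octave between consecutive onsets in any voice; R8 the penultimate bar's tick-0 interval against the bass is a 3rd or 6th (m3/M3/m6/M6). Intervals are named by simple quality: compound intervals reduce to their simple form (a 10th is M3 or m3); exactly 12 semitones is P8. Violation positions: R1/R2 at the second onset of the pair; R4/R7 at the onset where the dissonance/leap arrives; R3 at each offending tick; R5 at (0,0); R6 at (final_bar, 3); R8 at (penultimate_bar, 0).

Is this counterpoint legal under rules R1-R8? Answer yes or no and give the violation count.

bar 0: v0=F3 v1=F4 (P8)
bar 1: v0=G3 v1=D4 (P5)
bar 2: v0=F3 v1=G4 (M2)
bar 3: v0=A3 v1=C4 (m3)
bar 4: v0=B3 v1=C4 (m2)
bar 5: v0=A3 v1=G4 (m7)
bar 6: v0=F3 v1=F4 (P8)
bar 7: v0=G3 v1=F4 (m7)
bar 8: v0=F3 v1=A4 (M3)
bar 9: v0=E3 v1=C4 (m6)
bar 10: v0=F3 v1=F4 (P8)
  R4 @ bar2.0: F3/G4 M2 untreated
  R4 @ bar4.0: B3/C4 m2 untreated
  R4 @ bar7.0: G3/F4 m7 untreated
  R4 @ bar7.2: G3/A4 M2 untreated
  R1 @ bar10.0: E3/E4 P8 -> F3/F4 P8 similar

No (5 violations)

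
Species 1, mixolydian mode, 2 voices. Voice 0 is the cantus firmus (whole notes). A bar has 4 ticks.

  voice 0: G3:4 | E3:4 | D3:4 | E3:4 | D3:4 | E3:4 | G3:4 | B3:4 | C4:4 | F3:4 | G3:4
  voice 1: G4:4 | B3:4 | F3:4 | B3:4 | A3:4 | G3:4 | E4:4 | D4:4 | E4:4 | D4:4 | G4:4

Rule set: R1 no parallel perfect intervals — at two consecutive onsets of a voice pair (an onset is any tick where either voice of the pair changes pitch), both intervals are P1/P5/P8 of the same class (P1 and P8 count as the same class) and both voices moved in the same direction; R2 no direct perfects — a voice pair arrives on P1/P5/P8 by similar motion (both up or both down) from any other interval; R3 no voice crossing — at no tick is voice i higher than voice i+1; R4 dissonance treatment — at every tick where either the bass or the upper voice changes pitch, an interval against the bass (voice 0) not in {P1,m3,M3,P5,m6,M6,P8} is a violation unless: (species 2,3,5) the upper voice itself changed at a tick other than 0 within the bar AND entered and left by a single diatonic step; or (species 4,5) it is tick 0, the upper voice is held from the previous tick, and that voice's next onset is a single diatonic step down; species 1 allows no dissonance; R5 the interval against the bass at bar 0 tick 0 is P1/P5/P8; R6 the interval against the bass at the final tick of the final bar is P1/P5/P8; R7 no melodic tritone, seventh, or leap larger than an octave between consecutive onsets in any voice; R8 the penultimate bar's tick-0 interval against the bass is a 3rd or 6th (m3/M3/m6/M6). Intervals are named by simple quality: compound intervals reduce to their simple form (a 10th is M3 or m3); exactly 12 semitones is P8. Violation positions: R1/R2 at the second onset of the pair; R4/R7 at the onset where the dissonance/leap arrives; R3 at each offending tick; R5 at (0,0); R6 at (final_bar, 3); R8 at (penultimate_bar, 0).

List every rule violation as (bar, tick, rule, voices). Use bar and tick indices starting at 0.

(1, 0, R2, (0, 1))
(2, 0, R7, (1,))
(3, 0, R2, (0, 1))
(3, 0, R7, (1,))
(4, 0, R1, (0, 1))
(10, 0, R2, (0, 1))

bar 0: v0=G3 v1=G4 downbeat P8
bar 1: v0=E3 v1=B3 downbeat P5
bar 2: v0=D3 v1=F3 downbeat m3
bar 3: v0=E3 v1=B3 downbeat P5
bar 4: v0=D3 v1=A3 downbeat P5
bar 5: v0=E3 v1=G3 downbeat m3
bar 6: v0=G3 v1=E4 downbeat M6
bar 7: v0=B3 v1=D4 downbeat m3
bar 8: v0=C4 v1=E4 downbeat M3
bar 9: v0=F3 v1=D4 downbeat M6
bar 10: v0=G3 v1=G4 downbeat P8
  -> R2 @ bar 1 tick 0 v(0, 1): G3/G4 P8 -> E3/B3 P5 similar
  -> R7 @ bar 2 tick 0 v(1,): B3->F3 leap 6st
  -> R2 @ bar 3 tick 0 v(0, 1): D3/F3 m3 -> E3/B3 P5 similar
  -> R7 @ bar 3 tick 0 v(1,): F3->B3 leap 6st
  -> R1 @ bar 4 tick 0 v(0, 1): E3/B3 P5 -> D3/A3 P5 similar
  -> R2 @ bar 10 tick 0 v(0, 1): F3/D4 M6 -> G3/G4 P8 similar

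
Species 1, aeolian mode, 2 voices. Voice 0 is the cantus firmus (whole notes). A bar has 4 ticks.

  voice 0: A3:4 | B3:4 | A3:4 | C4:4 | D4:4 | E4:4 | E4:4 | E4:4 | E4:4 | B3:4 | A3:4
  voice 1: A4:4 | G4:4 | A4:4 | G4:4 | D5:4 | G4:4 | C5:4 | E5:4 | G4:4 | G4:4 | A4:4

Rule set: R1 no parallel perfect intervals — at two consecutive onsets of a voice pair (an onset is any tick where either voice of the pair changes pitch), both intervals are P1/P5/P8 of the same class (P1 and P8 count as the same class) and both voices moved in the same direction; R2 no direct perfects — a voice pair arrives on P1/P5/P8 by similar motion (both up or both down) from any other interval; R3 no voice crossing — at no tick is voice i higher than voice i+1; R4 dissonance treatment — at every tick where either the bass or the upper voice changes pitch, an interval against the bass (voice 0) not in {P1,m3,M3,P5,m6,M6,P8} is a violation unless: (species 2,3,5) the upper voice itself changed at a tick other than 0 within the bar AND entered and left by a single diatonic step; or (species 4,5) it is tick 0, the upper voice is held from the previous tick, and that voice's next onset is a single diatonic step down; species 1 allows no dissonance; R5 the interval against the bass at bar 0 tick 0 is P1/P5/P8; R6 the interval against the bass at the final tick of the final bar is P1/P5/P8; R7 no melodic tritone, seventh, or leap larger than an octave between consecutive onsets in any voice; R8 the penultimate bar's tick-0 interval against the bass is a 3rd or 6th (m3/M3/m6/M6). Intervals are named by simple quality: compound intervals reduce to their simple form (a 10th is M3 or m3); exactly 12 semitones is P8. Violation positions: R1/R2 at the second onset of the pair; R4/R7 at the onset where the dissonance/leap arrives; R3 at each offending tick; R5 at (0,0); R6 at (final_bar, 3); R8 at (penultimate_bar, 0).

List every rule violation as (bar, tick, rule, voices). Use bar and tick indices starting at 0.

(4, 0, R2, (0, 1))

bar 0: v0=A3 v1=A4 downbeat P8
bar 1: v0=B3 v1=G4 downbeat m6
bar 2: v0=A3 v1=A4 downbeat P8
bar 3: v0=C4 v1=G4 downbeat P5
bar 4: v0=D4 v1=D5 downbeat P8
bar 5: v0=E4 v1=G4 downbeat m3
bar 6: v0=E4 v1=C5 downbeat m6
bar 7: v0=E4 v1=E5 downbeat P8
bar 8: v0=E4 v1=G4 downbeat m3
bar 9: v0=B3 v1=G4 downbeat m6
bar 10: v0=A3 v1=A4 downbeat P8
  -> R2 @ bar 4 tick 0 v(0, 1): C4/G4 P5 -> D4/D5 P8 similar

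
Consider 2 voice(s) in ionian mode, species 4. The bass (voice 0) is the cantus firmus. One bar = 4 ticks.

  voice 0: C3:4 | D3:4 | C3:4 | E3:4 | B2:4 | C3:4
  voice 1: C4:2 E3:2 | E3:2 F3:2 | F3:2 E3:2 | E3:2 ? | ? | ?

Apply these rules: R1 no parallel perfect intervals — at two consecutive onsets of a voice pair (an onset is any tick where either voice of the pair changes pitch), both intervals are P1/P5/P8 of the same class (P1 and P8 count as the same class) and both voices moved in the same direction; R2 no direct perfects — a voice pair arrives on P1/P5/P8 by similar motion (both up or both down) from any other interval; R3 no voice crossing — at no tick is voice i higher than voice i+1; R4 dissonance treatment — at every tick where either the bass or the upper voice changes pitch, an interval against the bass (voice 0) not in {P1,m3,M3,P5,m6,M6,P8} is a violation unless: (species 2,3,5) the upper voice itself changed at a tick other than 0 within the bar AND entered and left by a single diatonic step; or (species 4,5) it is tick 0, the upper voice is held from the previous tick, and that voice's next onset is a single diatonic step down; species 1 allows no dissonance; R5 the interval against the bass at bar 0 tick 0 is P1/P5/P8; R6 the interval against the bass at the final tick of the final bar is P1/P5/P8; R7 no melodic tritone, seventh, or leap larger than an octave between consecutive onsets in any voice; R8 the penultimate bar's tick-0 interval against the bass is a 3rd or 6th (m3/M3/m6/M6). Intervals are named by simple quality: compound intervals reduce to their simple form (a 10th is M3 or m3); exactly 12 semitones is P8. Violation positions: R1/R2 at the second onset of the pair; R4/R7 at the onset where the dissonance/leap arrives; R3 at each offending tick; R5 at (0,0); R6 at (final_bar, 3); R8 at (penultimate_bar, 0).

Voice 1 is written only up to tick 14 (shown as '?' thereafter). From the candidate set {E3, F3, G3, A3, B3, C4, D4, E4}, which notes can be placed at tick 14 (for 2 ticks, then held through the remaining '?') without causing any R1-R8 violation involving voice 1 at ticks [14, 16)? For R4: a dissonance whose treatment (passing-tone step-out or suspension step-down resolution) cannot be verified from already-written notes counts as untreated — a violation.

{B3, C4, E3, E4, G3}

E3: legal
F3: violates R4
G3: legal
A3: violates R4
B3: legal
C4: legal
D4: violates R4,R7
E4: legal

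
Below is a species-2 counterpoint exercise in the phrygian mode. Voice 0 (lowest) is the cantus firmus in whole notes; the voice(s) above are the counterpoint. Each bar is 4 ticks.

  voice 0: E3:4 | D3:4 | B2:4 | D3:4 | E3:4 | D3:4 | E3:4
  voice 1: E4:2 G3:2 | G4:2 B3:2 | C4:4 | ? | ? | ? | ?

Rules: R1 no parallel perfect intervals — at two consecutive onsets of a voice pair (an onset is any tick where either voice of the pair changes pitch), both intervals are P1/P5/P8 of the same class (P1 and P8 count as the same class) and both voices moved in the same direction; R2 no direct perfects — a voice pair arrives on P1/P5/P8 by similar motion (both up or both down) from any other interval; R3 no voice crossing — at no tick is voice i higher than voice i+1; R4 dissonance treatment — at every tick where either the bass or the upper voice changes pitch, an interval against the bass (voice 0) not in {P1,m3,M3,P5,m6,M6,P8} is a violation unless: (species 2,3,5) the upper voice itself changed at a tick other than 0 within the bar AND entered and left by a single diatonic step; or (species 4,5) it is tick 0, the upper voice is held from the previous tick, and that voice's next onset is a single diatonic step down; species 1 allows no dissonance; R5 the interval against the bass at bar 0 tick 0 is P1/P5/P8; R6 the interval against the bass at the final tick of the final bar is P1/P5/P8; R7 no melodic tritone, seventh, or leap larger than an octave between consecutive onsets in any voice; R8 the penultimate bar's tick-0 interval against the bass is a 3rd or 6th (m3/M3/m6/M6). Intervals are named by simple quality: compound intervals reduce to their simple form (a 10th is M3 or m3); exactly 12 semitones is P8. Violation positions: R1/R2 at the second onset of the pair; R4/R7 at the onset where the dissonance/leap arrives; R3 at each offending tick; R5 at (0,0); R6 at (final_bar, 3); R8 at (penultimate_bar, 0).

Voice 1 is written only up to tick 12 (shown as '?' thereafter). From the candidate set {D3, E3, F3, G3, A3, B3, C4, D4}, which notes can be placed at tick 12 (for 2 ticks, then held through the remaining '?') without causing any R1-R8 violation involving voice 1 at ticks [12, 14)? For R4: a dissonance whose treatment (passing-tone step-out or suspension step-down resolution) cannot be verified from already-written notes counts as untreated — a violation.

D3: violates R7
E3: violates R4
F3: legal
G3: violates R4
A3: legal
B3: legal
C4: violates R4
D4: violates R2

{A3, B3, F3}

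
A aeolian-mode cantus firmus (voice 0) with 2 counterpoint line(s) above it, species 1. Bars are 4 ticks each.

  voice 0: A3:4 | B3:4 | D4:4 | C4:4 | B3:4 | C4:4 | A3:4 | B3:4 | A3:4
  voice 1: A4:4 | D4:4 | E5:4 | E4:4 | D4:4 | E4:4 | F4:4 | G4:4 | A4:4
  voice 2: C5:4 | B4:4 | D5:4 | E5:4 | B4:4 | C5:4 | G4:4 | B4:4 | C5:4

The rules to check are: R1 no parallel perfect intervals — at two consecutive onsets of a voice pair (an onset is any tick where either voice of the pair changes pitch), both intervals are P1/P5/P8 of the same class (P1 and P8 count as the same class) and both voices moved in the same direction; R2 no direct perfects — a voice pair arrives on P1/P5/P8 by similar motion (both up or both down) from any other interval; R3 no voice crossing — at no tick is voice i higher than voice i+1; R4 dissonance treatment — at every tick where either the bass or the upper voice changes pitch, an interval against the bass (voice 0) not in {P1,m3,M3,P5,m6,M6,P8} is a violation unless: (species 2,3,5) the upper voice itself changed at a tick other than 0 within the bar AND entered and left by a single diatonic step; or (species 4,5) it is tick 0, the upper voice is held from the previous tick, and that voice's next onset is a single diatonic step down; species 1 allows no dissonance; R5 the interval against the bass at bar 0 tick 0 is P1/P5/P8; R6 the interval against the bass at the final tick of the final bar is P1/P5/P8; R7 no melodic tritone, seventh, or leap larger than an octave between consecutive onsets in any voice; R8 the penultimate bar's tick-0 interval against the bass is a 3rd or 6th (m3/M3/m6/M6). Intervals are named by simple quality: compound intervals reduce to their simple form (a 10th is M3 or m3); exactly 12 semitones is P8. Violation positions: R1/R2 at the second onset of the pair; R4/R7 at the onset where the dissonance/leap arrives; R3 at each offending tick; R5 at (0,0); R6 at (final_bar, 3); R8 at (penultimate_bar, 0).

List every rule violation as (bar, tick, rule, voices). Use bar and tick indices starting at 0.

(0, 0, R5, (0, 2))
(2, 0, R1, (0, 2))
(2, 0, R3, (1, 2))
(2, 0, R4, (0, 1))
(2, 0, R7, (1,))
(2, 1, R3, (1, 2))
(2, 2, R3, (1, 2))
(2, 3, R3, (1, 2))
(4, 0, R2, (0, 2))
(5, 0, R1, (0, 2))
(6, 0, R4, (0, 2))
(7, 0, R2, (0, 2))
(7, 0, R8, (0, 2))
(8, 3, R6, (0, 2))

bar 0: v0=A3 v1=A4 v2=C5 downbeat m3
bar 1: v0=B3 v1=D4 v2=B4 downbeat P8
bar 2: v0=D4 v1=E5 v2=D5 downbeat P8
bar 3: v0=C4 v1=E4 v2=E5 downbeat M3
bar 4: v0=B3 v1=D4 v2=B4 downbeat P8
bar 5: v0=C4 v1=E4 v2=C5 downbeat P8
bar 6: v0=A3 v1=F4 v2=G4 downbeat m7
bar 7: v0=B3 v1=G4 v2=B4 downbeat P8
bar 8: v0=A3 v1=A4 v2=C5 downbeat m3
  -> R5 @ bar 0 tick 0 v(0, 2): opens on m3
  -> R1 @ bar 2 tick 0 v(0, 2): B3/B4 P8 -> D4/D5 P8 similar
  -> R3 @ bar 2 tick 0 v(1, 2): E5 above D5
  -> R4 @ bar 2 tick 0 v(0, 1): D4/E5 M2 untreated
  -> R7 @ bar 2 tick 0 v(1,): D4->E5 leap 14st
  -> R3 @ bar 2 tick 1 v(1, 2): E5 above D5
  -> R3 @ bar 2 tick 2 v(1, 2): E5 above D5
  -> R3 @ bar 2 tick 3 v(1, 2): E5 above D5
  -> R2 @ bar 4 tick 0 v(0, 2): C4/E5 M3 -> B3/B4 P8 similar
  -> R1 @ bar 5 tick 0 v(0, 2): B3/B4 P8 -> C4/C5 P8 similar
  -> R4 @ bar 6 tick 0 v(0, 2): A3/G4 m7 untreated
  -> R2 @ bar 7 tick 0 v(0, 2): A3/G4 m7 -> B3/B4 P8 similar
  -> R8 @ bar 7 tick 0 v(0, 2): penult P8 not 3rd/6th
  -> R6 @ bar 8 tick 3 v(0, 2): closes on m3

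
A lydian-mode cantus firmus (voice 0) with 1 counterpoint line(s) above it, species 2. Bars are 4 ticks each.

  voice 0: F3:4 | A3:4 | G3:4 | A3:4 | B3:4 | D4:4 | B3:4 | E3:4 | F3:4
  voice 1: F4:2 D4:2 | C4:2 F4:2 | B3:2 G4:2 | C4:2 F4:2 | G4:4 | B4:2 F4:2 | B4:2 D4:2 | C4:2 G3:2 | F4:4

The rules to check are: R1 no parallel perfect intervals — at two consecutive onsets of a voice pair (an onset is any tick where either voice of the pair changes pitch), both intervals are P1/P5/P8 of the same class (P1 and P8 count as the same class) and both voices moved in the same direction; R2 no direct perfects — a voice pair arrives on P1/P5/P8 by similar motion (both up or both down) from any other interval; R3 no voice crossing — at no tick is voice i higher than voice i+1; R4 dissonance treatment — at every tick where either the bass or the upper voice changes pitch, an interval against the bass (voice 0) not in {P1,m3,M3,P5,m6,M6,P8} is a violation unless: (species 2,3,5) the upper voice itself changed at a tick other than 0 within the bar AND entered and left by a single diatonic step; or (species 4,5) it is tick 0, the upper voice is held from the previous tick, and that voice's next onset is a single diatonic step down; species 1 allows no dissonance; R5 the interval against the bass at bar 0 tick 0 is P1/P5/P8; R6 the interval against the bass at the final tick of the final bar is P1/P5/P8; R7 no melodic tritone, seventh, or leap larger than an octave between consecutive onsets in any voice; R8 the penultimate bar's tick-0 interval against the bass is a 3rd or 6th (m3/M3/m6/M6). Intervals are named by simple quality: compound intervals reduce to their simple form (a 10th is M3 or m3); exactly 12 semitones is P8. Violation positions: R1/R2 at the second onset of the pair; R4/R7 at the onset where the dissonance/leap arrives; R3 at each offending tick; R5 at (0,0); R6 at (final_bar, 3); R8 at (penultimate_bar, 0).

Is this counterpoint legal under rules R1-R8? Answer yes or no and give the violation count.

bar 0: v0=F3 v1=F4 (P8)
bar 1: v0=A3 v1=C4 (m3)
bar 2: v0=G3 v1=B3 (M3)
bar 3: v0=A3 v1=C4 (m3)
bar 4: v0=B3 v1=G4 (m6)
bar 5: v0=D4 v1=B4 (M6)
bar 6: v0=B3 v1=B4 (P8)
bar 7: v0=E3 v1=C4 (m6)
bar 8: v0=F3 v1=F4 (P8)
  R7 @ bar2.0: F4->B3 leap 6st
  R7 @ bar5.2: B4->F4 leap 6st
  R7 @ bar6.0: F4->B4 leap 6st
  R2 @ bar8.0: E3/G3 m3 -> F3/F4 P8 similar
  R7 @ bar8.0: G3->F4 leap 10st

No (5 violations)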